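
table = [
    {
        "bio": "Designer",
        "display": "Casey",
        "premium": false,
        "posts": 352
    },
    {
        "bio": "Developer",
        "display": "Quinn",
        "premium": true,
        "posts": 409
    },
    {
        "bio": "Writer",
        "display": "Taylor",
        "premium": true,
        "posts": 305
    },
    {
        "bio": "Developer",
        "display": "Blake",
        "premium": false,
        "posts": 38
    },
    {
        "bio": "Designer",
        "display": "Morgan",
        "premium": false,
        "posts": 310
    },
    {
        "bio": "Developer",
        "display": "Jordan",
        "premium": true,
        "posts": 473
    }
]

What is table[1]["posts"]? 409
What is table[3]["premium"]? False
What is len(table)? 6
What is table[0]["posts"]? 352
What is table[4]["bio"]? "Designer"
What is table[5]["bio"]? "Developer"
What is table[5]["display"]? "Jordan"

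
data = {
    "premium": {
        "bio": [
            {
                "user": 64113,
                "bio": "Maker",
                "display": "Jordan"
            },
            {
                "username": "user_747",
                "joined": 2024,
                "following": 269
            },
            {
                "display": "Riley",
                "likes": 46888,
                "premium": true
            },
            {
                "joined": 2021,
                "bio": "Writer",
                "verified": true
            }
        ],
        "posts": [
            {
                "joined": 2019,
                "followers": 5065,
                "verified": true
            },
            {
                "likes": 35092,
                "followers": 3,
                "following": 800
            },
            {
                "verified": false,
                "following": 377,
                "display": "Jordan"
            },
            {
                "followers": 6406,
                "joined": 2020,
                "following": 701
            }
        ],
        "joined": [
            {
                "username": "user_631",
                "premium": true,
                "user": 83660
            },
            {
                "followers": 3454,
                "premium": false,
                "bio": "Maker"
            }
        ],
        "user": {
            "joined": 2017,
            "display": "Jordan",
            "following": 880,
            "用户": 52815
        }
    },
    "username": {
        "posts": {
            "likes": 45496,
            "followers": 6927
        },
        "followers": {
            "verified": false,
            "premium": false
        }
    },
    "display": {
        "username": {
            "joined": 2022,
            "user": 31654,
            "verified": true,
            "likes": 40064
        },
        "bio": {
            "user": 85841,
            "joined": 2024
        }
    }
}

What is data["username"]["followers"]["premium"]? False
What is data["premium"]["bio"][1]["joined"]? 2024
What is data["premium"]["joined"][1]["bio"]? "Maker"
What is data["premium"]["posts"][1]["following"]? 800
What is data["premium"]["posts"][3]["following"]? 701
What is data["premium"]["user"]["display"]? "Jordan"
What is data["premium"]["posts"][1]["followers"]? 3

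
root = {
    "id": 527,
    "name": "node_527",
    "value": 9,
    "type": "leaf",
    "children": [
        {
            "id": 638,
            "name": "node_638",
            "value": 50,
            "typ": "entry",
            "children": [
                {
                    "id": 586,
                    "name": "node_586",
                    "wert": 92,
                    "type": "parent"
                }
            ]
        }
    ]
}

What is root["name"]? "node_527"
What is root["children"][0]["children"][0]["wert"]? 92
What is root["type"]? "leaf"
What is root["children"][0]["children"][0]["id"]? 586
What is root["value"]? 9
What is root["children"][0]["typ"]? "entry"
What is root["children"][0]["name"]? "node_638"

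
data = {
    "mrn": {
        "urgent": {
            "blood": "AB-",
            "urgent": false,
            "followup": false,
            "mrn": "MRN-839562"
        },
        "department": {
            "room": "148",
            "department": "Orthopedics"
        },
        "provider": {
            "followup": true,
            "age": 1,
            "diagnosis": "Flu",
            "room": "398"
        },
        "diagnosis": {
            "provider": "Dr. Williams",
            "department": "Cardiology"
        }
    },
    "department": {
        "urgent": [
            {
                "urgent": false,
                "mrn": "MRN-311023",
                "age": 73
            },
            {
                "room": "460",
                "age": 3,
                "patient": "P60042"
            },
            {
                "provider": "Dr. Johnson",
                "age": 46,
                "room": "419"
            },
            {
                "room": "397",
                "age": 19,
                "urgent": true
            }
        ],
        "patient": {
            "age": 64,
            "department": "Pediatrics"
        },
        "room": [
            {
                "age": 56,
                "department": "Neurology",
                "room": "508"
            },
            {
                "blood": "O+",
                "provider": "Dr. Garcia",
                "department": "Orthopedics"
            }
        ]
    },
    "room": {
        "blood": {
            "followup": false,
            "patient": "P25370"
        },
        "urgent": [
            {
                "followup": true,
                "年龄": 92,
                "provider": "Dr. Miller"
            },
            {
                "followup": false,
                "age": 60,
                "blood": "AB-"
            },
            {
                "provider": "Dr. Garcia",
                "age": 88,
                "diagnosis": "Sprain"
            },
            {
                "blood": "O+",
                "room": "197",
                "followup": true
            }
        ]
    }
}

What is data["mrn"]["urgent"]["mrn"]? "MRN-839562"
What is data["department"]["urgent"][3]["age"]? 19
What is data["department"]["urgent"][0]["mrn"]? "MRN-311023"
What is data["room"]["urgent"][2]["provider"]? "Dr. Garcia"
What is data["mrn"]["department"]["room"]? "148"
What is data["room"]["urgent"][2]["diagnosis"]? "Sprain"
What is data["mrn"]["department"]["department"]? "Orthopedics"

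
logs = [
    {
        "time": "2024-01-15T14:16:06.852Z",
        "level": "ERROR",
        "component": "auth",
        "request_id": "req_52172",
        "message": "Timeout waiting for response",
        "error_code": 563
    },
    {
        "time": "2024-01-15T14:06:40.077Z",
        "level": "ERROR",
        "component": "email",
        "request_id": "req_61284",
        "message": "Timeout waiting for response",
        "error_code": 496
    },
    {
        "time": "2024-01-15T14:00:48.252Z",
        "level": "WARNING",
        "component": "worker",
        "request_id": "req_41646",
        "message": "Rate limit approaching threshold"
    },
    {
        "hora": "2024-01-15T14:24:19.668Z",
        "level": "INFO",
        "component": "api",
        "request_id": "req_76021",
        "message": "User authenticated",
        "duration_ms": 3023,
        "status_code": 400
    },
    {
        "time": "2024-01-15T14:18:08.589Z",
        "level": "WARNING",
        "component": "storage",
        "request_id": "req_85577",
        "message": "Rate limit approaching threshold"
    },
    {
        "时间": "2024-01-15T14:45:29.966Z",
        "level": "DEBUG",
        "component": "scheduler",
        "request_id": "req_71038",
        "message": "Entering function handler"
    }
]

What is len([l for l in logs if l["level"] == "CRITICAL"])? 0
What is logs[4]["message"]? "Rate limit approaching threshold"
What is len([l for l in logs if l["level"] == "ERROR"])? 2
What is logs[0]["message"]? "Timeout waiting for response"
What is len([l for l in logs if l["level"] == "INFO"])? 1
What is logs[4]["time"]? "2024-01-15T14:18:08.589Z"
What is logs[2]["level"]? "WARNING"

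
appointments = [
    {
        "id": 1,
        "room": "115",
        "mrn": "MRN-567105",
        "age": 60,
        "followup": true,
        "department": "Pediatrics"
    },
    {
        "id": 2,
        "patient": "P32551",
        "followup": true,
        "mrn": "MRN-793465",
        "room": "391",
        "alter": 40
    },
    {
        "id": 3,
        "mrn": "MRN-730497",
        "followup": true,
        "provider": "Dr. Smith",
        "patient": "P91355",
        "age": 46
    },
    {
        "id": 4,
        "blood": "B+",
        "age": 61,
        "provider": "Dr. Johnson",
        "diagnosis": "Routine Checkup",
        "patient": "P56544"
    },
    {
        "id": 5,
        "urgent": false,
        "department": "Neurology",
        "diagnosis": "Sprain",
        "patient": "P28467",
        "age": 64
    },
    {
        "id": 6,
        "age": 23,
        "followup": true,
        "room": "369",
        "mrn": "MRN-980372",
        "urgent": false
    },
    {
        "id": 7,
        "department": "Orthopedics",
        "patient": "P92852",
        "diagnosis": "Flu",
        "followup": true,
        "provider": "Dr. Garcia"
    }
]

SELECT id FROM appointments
[1, 2, 3, 4, 5, 6, 7]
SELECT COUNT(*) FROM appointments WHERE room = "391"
1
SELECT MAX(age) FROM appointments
64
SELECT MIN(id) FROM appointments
1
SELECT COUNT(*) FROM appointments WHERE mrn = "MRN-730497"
1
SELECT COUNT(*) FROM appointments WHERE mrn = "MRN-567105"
1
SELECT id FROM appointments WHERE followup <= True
[1, 2, 3, 6, 7]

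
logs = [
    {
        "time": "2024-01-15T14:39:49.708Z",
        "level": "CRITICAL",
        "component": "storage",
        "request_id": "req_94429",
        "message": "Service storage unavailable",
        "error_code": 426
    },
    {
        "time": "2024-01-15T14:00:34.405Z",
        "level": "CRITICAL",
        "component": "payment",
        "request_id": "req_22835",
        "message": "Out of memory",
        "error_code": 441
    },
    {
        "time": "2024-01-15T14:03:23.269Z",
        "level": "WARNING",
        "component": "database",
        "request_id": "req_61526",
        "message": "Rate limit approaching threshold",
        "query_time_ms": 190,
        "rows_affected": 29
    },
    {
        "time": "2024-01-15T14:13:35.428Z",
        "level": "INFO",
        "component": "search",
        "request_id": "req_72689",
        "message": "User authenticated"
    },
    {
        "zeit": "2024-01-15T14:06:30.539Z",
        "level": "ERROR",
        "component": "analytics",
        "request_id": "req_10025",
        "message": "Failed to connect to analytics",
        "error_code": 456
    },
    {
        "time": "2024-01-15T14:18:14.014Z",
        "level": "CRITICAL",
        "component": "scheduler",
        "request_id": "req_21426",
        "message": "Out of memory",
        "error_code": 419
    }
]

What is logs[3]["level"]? "INFO"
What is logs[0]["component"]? "storage"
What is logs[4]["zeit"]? "2024-01-15T14:06:30.539Z"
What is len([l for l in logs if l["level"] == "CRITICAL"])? 3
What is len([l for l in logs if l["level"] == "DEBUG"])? 0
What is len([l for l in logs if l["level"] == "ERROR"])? 1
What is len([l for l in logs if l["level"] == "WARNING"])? 1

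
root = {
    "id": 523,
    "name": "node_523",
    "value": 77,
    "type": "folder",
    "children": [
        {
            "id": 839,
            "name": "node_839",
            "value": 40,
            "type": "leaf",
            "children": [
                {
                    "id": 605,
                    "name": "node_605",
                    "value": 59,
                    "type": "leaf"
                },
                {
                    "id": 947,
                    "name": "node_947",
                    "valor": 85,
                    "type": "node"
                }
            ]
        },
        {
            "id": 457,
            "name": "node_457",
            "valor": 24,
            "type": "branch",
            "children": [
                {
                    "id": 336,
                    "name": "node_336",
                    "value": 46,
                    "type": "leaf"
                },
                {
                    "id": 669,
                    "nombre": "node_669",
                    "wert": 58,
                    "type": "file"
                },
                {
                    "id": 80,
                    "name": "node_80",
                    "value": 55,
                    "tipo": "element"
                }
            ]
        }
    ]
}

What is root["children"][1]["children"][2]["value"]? 55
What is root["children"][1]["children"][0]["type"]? "leaf"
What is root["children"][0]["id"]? 839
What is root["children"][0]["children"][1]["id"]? 947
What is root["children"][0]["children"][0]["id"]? 605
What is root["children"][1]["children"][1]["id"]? 669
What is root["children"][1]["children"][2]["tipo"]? "element"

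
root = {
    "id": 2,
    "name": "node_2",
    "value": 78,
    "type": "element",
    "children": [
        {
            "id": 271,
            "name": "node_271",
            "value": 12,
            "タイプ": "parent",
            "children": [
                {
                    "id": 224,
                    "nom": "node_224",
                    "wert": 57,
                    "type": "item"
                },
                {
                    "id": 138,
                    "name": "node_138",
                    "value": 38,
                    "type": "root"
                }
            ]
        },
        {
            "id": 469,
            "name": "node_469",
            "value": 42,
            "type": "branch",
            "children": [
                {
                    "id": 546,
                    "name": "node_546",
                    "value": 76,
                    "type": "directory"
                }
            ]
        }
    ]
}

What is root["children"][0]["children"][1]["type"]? "root"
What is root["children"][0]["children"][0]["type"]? "item"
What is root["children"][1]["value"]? 42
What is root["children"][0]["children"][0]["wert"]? 57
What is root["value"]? 78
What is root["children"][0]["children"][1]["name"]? "node_138"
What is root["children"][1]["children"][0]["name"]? "node_546"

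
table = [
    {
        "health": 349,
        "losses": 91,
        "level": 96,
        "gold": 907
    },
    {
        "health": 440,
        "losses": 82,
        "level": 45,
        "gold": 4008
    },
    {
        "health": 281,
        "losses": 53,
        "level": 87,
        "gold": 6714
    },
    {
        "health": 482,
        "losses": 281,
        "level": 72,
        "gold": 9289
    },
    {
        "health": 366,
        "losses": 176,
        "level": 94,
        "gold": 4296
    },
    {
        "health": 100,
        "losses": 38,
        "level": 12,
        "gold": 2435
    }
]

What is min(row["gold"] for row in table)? 907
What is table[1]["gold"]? 4008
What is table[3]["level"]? 72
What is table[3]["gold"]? 9289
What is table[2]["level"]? 87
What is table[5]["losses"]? 38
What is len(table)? 6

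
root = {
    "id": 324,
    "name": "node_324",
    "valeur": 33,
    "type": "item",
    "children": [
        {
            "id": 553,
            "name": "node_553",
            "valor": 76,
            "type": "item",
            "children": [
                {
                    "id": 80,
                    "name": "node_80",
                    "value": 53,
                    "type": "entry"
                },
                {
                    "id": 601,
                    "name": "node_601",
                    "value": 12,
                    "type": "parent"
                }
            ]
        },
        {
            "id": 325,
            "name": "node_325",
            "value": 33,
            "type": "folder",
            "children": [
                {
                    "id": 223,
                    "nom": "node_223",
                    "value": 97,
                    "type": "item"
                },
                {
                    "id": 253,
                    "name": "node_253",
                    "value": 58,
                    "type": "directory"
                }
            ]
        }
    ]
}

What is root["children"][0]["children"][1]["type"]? "parent"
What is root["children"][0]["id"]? 553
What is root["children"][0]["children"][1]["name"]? "node_601"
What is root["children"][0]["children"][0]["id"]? 80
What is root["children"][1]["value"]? 33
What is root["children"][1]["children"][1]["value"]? 58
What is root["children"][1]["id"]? 325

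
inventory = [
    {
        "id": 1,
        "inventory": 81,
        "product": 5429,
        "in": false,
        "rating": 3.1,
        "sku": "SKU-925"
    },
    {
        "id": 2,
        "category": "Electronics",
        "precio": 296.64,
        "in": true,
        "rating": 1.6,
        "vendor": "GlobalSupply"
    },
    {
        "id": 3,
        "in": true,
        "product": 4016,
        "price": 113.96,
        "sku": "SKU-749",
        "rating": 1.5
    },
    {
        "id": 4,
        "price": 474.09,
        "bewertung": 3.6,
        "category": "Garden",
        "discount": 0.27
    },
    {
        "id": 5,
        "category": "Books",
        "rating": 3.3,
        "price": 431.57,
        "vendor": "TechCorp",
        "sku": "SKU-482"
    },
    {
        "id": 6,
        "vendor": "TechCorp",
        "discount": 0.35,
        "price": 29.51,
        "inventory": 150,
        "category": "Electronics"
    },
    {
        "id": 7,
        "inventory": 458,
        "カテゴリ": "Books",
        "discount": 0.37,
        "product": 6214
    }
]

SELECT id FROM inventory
[1, 2, 3, 4, 5, 6, 7]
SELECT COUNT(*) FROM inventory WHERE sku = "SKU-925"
1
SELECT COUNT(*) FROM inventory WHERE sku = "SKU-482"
1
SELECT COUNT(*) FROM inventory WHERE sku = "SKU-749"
1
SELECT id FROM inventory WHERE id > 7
[]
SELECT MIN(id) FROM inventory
1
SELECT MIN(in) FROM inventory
False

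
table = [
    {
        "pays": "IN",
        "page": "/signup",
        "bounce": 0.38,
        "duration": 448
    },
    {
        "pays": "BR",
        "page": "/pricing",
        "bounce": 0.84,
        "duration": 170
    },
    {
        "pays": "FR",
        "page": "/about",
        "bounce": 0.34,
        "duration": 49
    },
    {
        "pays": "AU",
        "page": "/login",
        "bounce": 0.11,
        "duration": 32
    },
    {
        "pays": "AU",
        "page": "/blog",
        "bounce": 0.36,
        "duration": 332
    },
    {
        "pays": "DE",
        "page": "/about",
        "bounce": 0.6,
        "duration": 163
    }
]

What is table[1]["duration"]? 170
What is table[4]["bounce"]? 0.36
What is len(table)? 6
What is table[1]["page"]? "/pricing"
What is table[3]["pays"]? "AU"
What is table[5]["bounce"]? 0.6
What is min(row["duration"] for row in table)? 32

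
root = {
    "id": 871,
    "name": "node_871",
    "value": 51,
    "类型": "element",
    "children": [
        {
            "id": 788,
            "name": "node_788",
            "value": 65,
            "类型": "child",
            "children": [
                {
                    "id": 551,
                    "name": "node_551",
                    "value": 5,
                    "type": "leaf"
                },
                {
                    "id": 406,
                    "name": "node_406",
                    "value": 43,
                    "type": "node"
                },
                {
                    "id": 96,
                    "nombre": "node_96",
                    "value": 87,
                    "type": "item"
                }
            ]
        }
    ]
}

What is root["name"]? "node_871"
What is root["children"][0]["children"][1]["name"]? "node_406"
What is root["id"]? 871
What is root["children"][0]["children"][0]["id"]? 551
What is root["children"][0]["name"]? "node_788"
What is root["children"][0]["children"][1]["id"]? 406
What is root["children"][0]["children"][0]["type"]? "leaf"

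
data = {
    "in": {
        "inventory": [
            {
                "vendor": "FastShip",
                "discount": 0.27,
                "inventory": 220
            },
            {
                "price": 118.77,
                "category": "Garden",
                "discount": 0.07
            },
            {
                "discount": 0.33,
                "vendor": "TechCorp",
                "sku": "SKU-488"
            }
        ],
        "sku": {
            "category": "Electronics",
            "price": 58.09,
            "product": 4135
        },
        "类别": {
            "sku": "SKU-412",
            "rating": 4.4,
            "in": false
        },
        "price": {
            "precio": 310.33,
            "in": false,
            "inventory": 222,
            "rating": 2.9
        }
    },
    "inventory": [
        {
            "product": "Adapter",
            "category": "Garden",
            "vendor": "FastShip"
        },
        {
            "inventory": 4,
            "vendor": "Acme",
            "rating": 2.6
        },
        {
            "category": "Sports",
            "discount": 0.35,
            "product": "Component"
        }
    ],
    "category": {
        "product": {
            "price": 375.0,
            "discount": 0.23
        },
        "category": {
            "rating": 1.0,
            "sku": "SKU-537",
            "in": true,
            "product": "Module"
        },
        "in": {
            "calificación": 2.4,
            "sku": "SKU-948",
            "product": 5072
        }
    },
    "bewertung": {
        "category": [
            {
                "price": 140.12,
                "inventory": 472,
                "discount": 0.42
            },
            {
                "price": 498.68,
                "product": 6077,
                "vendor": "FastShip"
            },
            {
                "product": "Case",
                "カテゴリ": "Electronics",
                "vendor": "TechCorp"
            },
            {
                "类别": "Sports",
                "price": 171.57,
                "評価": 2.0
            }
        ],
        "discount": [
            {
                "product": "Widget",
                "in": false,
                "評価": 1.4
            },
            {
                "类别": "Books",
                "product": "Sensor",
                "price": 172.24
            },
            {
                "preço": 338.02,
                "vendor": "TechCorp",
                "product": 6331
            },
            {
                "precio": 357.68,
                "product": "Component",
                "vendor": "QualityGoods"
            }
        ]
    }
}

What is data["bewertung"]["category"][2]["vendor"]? "TechCorp"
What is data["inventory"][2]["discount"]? 0.35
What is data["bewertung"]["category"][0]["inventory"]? 472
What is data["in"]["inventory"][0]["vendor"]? "FastShip"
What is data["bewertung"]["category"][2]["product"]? "Case"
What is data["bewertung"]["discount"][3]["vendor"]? "QualityGoods"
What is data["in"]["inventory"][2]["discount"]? 0.33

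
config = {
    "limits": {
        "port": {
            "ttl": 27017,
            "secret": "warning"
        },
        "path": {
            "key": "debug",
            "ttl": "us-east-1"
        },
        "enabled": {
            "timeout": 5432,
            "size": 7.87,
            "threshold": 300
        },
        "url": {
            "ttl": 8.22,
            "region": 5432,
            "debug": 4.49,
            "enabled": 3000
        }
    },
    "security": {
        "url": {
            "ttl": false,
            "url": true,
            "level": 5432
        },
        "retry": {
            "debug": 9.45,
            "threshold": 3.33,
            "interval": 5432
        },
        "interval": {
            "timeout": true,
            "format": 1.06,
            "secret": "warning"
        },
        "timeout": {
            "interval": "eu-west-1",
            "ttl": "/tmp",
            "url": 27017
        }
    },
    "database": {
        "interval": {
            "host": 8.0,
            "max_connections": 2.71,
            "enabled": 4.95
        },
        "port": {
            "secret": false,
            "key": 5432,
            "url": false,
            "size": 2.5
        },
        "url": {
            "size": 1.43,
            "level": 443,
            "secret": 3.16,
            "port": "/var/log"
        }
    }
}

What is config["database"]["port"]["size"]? 2.5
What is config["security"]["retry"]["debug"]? 9.45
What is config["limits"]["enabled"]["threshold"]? 300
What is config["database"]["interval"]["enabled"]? 4.95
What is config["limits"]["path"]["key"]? "debug"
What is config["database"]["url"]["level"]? 443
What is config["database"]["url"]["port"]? "/var/log"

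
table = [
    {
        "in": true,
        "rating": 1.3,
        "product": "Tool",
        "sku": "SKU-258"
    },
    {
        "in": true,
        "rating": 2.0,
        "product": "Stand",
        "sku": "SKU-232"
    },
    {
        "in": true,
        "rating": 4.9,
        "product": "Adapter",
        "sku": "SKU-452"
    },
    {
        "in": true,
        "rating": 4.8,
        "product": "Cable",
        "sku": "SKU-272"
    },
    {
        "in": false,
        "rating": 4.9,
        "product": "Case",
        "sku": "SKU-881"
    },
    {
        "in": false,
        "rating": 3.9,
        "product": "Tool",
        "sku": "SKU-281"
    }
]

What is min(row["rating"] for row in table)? 1.3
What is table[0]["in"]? True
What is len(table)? 6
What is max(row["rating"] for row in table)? 4.9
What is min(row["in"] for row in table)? False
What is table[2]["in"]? True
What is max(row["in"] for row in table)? True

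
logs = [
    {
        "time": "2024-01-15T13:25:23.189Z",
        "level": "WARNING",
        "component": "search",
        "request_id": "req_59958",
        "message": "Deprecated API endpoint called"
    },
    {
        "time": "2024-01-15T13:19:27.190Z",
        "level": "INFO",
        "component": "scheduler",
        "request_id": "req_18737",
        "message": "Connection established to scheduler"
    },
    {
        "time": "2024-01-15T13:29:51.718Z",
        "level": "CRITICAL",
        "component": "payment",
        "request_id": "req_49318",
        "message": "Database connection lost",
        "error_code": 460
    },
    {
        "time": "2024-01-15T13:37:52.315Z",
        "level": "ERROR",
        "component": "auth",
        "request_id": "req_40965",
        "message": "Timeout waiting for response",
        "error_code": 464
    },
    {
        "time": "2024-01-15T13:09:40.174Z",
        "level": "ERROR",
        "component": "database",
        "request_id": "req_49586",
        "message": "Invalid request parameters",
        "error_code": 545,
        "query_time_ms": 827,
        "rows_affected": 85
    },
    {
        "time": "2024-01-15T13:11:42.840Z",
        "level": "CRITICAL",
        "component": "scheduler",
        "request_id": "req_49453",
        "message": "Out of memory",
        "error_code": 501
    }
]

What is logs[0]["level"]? "WARNING"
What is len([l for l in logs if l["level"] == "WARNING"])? 1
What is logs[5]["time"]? "2024-01-15T13:11:42.840Z"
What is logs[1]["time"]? "2024-01-15T13:19:27.190Z"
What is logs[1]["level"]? "INFO"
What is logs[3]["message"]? "Timeout waiting for response"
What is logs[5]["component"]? "scheduler"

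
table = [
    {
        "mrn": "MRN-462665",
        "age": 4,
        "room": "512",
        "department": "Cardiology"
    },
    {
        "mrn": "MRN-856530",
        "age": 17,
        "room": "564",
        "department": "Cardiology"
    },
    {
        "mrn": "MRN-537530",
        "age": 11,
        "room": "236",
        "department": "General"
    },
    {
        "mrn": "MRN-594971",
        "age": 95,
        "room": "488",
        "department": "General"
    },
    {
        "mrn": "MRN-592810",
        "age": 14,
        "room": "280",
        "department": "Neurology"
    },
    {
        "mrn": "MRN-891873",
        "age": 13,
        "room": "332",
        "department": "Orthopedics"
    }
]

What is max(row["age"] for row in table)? 95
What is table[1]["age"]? 17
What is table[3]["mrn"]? "MRN-594971"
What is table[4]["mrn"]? "MRN-592810"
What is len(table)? 6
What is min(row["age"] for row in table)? 4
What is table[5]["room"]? "332"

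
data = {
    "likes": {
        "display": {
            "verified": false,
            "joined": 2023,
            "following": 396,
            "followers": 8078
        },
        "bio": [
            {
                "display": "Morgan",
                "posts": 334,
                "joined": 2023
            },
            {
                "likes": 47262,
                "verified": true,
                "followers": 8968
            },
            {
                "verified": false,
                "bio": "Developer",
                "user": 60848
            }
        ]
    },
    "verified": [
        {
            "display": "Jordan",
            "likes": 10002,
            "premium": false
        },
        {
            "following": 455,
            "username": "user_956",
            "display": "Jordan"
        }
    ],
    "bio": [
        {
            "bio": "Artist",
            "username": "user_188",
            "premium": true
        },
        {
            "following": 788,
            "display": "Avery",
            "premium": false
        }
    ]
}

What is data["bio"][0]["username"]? "user_188"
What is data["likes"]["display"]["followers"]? 8078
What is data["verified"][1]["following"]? 455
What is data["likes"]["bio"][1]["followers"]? 8968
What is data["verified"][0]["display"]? "Jordan"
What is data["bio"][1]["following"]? 788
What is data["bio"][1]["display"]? "Avery"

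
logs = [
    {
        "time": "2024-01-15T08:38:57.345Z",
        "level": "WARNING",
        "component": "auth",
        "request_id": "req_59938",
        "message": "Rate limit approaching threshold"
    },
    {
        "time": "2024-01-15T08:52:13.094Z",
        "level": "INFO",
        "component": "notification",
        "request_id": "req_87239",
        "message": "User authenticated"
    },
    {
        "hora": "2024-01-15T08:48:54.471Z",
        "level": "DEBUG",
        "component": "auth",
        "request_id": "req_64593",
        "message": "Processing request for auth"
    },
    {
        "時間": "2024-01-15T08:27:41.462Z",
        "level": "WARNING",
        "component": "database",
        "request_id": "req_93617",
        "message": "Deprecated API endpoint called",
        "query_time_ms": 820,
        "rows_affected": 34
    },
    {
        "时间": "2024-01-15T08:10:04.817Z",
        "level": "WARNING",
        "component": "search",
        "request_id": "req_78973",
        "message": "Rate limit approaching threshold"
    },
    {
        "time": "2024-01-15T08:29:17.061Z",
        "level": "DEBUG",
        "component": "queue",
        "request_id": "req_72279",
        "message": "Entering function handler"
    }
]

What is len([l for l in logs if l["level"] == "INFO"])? 1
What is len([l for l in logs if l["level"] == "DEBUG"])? 2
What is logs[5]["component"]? "queue"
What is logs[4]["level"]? "WARNING"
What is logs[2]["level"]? "DEBUG"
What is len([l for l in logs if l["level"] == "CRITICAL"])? 0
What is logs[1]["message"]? "User authenticated"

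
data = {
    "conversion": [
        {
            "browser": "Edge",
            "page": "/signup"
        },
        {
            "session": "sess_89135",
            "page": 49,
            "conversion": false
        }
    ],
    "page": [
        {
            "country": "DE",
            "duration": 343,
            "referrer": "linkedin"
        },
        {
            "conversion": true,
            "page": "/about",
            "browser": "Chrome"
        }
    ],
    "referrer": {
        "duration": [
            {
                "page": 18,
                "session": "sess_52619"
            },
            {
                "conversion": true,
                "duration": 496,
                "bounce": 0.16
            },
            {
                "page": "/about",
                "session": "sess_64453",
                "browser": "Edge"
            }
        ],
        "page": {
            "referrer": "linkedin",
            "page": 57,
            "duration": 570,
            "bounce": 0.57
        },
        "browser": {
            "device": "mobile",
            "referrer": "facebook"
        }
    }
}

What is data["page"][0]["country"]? "DE"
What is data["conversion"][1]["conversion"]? False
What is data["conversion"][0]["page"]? "/signup"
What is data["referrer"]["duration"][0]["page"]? 18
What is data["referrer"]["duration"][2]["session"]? "sess_64453"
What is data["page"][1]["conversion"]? True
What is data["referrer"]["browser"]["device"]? "mobile"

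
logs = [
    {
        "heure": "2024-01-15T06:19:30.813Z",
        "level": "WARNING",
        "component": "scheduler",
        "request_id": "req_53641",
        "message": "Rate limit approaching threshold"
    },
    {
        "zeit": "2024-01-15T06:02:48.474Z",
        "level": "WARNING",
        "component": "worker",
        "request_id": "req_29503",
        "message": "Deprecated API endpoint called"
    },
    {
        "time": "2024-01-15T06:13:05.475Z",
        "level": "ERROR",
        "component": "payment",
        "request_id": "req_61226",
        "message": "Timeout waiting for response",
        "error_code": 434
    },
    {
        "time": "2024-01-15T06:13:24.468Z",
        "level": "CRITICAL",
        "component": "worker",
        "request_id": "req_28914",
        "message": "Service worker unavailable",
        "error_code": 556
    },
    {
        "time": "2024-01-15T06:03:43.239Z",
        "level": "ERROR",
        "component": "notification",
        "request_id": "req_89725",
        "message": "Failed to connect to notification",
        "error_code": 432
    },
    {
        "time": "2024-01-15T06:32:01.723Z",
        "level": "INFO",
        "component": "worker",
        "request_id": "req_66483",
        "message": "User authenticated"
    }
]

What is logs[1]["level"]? "WARNING"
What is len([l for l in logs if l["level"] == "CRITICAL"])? 1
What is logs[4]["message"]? "Failed to connect to notification"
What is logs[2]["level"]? "ERROR"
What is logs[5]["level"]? "INFO"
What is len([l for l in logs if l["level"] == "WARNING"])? 2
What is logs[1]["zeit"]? "2024-01-15T06:02:48.474Z"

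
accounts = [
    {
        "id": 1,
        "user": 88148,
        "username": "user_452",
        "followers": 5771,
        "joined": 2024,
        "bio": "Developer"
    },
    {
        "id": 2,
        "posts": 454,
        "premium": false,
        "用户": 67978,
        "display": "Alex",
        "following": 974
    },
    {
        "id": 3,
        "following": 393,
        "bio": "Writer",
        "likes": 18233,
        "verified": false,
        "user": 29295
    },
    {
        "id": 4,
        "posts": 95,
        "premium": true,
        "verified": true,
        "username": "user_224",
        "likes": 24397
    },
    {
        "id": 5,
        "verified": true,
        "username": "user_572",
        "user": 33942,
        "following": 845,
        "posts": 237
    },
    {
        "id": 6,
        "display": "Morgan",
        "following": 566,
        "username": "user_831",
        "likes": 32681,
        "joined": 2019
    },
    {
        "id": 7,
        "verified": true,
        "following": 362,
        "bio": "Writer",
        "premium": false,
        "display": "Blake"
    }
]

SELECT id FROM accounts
[1, 2, 3, 4, 5, 6, 7]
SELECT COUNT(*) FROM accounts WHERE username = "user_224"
1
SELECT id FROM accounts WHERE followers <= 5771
[1]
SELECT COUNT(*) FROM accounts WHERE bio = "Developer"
1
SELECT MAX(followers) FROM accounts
5771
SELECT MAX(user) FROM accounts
88148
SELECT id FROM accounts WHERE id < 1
[]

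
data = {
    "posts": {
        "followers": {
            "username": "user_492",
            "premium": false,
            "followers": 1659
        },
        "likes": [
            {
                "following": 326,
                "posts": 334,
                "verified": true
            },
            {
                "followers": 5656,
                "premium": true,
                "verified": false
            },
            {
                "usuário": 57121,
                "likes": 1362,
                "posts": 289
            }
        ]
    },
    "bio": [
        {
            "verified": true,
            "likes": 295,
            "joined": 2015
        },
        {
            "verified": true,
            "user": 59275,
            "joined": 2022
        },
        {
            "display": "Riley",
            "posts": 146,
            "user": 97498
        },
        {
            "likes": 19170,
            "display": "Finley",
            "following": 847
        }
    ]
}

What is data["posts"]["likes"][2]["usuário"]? 57121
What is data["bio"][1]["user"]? 59275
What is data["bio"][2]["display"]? "Riley"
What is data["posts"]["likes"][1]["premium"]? True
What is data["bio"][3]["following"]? 847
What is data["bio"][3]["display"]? "Finley"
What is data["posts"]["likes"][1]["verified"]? False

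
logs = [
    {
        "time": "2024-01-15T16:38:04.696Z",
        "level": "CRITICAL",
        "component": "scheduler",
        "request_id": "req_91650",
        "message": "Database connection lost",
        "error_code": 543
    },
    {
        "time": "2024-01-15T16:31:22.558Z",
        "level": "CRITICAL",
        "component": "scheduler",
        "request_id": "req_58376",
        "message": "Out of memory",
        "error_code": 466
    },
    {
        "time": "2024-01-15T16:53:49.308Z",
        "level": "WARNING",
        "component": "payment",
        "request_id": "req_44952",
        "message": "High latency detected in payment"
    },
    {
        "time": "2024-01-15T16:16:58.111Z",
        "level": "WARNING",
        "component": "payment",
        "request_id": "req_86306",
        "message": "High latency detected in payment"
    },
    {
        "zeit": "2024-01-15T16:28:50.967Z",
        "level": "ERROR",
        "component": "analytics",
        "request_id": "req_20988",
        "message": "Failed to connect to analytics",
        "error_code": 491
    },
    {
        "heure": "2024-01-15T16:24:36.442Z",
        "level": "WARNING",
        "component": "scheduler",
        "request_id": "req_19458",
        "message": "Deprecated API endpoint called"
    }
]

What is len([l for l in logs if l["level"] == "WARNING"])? 3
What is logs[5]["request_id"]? "req_19458"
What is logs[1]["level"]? "CRITICAL"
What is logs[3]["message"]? "High latency detected in payment"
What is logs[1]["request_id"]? "req_58376"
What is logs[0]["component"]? "scheduler"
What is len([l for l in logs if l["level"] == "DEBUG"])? 0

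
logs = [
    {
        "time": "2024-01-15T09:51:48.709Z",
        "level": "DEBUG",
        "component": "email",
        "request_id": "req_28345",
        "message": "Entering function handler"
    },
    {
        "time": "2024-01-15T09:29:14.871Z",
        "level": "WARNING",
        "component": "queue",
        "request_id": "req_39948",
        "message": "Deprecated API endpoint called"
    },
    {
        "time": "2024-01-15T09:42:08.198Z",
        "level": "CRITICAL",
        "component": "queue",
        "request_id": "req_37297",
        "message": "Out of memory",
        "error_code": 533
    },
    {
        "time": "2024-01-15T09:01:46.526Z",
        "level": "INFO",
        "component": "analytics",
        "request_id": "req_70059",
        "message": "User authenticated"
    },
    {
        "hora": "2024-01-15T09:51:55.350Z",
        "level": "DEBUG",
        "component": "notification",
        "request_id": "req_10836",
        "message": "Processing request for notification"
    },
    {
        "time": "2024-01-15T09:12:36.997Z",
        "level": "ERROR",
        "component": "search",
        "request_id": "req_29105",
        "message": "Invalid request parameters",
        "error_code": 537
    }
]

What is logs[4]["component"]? "notification"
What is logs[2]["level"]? "CRITICAL"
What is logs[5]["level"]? "ERROR"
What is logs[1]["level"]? "WARNING"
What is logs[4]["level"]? "DEBUG"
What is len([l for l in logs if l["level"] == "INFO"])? 1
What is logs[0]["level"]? "DEBUG"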